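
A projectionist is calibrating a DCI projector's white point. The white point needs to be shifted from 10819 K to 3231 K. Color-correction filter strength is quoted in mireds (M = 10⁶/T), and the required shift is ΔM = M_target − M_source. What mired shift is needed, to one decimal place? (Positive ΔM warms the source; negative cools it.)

+217.1 mireds

M_source = 10⁶/10819 = 92.430; M_target = 10⁶/3231 = 309.502.
ΔM = 309.502 − 92.430 = 217.072 → +217.1 mireds, a warming shift.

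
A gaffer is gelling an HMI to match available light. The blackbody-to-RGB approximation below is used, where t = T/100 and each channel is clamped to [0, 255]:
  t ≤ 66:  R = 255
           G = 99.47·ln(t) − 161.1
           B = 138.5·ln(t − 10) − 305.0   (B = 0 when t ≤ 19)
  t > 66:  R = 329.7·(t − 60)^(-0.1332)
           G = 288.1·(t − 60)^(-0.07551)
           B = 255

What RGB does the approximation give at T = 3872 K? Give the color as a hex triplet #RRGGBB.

t = 3872/100 = 38.72; the t ≤ 66 branch applies.
R = 255 by definition for t ≤ 66.
G = 99.47·ln 38.72 − 161.1 = 99.47·3.6564 − 161.1 = 202.598.
B = 138.5·ln(38.72 − 10) − 305.0 = 138.5·ln 28.72 − 305.0 = 138.5·3.3576 − 305.0 = 160.027.
Rounded: (255, 203, 160).
In hex: #FFCBA0.

#FFCBA0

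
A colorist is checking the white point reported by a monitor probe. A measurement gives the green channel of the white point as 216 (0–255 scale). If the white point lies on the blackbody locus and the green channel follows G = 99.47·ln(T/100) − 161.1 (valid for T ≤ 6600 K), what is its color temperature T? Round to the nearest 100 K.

4400 K

ln t = (216 + 161.1) / 99.47 = 3.7911.
t = e^3.7911 = 44.305.
T = 100·t = 4430 K → 4400 K to the nearest 100 K.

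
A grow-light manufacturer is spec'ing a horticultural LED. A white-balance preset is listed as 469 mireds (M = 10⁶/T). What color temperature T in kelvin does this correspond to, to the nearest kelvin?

T = 10⁶ / 469 = 2132.20 K → 2132 K.

2132 K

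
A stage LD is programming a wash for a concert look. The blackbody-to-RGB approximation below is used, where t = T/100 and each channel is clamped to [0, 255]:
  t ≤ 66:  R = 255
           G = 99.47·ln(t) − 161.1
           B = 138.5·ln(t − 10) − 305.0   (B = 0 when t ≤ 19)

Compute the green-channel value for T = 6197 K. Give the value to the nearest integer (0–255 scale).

249

t = 6197/100 = 61.97; the t ≤ 66 branch applies.
G = 99.47·ln 61.97 − 161.1 = 99.47·4.1267 − 161.1 = 249.378.
Rounded: 249.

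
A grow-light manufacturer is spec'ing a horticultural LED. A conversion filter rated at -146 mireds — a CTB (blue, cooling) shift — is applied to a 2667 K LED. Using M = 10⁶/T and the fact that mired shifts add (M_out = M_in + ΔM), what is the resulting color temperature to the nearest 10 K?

4370 K

M_in = 10⁶/2667 = 374.95 mireds.
M_out = 374.95 + (-146) = 228.95 mireds.
T_out = 10⁶/228.95 = 4367.7 K → 4370 K.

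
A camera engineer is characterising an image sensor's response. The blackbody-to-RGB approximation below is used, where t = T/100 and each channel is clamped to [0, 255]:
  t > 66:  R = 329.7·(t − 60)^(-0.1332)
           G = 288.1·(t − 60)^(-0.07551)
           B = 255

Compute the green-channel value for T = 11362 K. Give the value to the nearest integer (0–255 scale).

213

t = 11362/100 = 113.62; the t > 66 branch applies.
G = 288.1·(113.62 − 60)^(-0.07551) = 288.1·53.62^(-0.07551) = 288.1·0.74032 = 213.286.
Rounded: 213.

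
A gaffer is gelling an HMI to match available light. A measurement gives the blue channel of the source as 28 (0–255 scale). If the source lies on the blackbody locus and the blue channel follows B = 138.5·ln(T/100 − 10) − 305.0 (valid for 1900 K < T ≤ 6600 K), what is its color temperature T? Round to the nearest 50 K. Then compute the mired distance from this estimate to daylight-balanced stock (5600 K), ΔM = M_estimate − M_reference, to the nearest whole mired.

+298 mireds

ln(t − 10) = (28 + 305.0) / 138.5 = 2.4043.
t − 10 = e^2.4043 = 11.071, so t = 21.071.
T = 100·t = 2107 K → 2100 K to the nearest 50 K.
M_estimate = 10⁶/2100 = 476.19; M_reference = 10⁶/5600 = 178.57.
ΔM = 476.19 − 178.57 = 297.62 → +298 mireds.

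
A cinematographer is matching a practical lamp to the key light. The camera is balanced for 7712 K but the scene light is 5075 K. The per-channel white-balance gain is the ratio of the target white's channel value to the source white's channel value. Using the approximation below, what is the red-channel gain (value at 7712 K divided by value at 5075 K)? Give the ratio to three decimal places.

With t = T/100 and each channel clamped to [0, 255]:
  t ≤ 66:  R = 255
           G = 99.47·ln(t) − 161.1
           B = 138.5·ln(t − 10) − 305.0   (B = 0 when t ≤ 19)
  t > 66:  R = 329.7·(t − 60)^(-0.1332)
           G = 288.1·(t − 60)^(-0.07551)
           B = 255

At 5075 K (t = 50.75):
  R = 255 by definition for t ≤ 66.
At 7712 K (t = 77.12):
  R = 329.7·(77.12 − 60)^(-0.1332) = 329.7·17.12^(-0.1332) = 329.7·0.68501 = 225.848.
Gain = 225.848 / 255.000 = 0.8857 → 0.886.

0.886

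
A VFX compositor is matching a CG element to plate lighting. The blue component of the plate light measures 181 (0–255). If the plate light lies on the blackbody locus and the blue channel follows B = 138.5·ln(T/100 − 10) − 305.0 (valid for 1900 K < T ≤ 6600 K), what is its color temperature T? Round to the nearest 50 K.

ln(t − 10) = (181 + 305.0) / 138.5 = 3.5090.
t − 10 = e^3.5090 = 33.416, so t = 43.416.
T = 100·t = 4342 K → 4350 K to the nearest 50 K.

4350 K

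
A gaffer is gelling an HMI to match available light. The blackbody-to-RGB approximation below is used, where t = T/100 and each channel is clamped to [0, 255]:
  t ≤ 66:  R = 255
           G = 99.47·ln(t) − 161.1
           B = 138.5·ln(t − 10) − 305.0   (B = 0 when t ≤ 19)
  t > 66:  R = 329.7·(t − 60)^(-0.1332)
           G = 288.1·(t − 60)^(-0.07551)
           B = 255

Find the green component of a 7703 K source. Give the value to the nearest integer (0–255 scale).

233

t = 7703/100 = 77.03; the t > 66 branch applies.
G = 288.1·(77.03 − 60)^(-0.07551) = 288.1·17.03^(-0.07551) = 288.1·0.80729 = 232.581.
Rounded: 233.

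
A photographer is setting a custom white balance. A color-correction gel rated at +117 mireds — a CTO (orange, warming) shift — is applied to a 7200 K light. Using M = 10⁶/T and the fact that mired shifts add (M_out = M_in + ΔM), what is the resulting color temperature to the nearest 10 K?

3910 K

M_in = 10⁶/7200 = 138.89 mireds.
M_out = 138.89 + (+117) = 255.89 mireds.
T_out = 10⁶/255.89 = 3907.9 K → 3910 K.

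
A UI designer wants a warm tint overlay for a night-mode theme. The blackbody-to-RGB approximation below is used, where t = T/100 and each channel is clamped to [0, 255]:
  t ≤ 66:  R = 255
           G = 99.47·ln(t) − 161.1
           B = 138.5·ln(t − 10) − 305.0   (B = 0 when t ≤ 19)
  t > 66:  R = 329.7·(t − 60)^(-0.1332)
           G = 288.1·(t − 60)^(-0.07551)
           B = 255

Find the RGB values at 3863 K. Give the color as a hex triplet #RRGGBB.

t = 3863/100 = 38.63; the t ≤ 66 branch applies.
R = 255 by definition for t ≤ 66.
G = 99.47·ln 38.63 − 161.1 = 99.47·3.6540 − 161.1 = 202.366.
B = 138.5·ln(38.63 − 10) − 305.0 = 138.5·ln 28.63 − 305.0 = 138.5·3.3545 − 305.0 = 159.592.
Rounded: (255, 202, 160).
In hex: #FFCAA0.

#FFCAA0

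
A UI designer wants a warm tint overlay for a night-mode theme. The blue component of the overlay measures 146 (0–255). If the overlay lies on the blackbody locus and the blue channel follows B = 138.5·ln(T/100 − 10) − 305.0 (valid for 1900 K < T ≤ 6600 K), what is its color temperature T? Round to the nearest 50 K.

ln(t − 10) = (146 + 305.0) / 138.5 = 3.2563.
t − 10 = e^3.2563 = 25.954, so t = 35.954.
T = 100·t = 3595 K → 3600 K to the nearest 50 K.

3600 K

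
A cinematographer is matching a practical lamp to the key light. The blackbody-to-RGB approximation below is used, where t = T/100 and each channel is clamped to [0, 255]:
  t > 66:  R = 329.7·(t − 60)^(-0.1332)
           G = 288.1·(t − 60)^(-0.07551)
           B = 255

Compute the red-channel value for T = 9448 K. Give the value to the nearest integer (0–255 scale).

t = 9448/100 = 94.48; the t > 66 branch applies.
R = 329.7·(94.48 − 60)^(-0.1332) = 329.7·34.48^(-0.1332) = 329.7·0.62402 = 205.738.
Rounded: 206.

206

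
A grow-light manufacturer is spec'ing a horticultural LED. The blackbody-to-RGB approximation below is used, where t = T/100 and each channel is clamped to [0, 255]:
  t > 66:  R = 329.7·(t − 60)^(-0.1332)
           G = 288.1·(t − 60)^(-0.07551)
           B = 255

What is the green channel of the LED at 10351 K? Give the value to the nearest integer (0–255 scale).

217

t = 10351/100 = 103.51; the t > 66 branch applies.
G = 288.1·(103.51 − 60)^(-0.07551) = 288.1·43.51^(-0.07551) = 288.1·0.75209 = 216.677.
Rounded: 217.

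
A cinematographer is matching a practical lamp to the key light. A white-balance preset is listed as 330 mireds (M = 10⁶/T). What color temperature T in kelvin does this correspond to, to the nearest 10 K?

T = 10⁶ / 330 = 3030.30 K → 3030 K.

3030 K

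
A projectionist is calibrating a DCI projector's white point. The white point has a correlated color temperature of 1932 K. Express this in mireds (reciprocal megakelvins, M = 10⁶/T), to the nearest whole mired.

M = 10⁶ / 1932 = 517.598 → 518 mireds.

518 mireds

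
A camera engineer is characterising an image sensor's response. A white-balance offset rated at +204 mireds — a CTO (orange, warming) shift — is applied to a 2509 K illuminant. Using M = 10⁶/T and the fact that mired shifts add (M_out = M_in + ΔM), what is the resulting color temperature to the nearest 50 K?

1650 K

M_in = 10⁶/2509 = 398.57 mireds.
M_out = 398.57 + (+204) = 602.57 mireds.
T_out = 10⁶/602.57 = 1659.6 K → 1650 K.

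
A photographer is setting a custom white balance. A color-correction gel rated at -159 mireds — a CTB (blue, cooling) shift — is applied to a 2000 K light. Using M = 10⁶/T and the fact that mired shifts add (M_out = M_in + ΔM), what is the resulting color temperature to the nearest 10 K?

M_in = 10⁶/2000 = 500.00 mireds.
M_out = 500.00 + (-159) = 341.00 mireds.
T_out = 10⁶/341.00 = 2932.6 K → 2930 K.

2930 K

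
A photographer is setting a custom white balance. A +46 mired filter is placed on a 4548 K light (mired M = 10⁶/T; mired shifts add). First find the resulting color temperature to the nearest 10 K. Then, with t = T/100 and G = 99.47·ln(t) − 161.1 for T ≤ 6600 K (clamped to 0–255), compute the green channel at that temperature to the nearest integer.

M_in = 10⁶/4548 = 219.88; M_out = 219.88 + (+46) = 265.88.
T_out = 10⁶/265.88 = 3761.1 K → 3760 K; t = 37.6.
G = 99.47·ln 37.6 − 161.1 = 99.47·3.6270 − 161.1 = 199.678.
Rounded: 200.

200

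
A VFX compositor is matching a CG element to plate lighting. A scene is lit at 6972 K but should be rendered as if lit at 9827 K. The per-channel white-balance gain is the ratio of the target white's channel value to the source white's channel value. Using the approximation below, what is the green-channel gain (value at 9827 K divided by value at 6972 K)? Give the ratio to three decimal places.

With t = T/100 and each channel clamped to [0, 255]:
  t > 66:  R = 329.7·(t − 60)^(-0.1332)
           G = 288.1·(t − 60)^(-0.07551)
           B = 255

0.902

At 6972 K (t = 69.72):
  G = 288.1·(69.72 − 60)^(-0.07551) = 288.1·9.72^(-0.07551) = 288.1·0.84221 = 242.641.
At 9827 K (t = 98.27):
  G = 288.1·(98.27 − 60)^(-0.07551) = 288.1·38.27^(-0.07551) = 288.1·0.75941 = 218.787.
Gain = 218.787 / 242.641 = 0.9017 → 0.902.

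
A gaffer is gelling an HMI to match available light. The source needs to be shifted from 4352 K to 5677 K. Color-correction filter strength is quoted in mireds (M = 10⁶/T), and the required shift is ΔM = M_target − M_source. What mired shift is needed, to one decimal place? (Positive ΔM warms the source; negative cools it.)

M_source = 10⁶/4352 = 229.779; M_target = 10⁶/5677 = 176.149.
ΔM = 176.149 − 229.779 = -53.630 → -53.6 mireds, a cooling shift.

-53.6 mireds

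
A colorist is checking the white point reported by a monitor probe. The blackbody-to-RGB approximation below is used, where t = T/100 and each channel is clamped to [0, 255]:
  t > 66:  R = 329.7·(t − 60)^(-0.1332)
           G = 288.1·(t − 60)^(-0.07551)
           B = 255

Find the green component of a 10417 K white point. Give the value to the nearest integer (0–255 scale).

t = 10417/100 = 104.17; the t > 66 branch applies.
G = 288.1·(104.17 − 60)^(-0.07551) = 288.1·44.17^(-0.07551) = 288.1·0.75124 = 216.431.
Rounded: 216.

216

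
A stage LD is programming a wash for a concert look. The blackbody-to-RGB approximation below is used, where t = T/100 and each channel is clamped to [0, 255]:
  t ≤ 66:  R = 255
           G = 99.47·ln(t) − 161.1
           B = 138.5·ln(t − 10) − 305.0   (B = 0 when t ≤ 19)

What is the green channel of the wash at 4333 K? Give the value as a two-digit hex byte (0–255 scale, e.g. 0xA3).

0xD6

t = 4333/100 = 43.33; the t ≤ 66 branch applies.
G = 99.47·ln 43.33 − 161.1 = 99.47·3.7688 − 161.1 = 213.787.
Rounded: 214; in hex, 0xD6.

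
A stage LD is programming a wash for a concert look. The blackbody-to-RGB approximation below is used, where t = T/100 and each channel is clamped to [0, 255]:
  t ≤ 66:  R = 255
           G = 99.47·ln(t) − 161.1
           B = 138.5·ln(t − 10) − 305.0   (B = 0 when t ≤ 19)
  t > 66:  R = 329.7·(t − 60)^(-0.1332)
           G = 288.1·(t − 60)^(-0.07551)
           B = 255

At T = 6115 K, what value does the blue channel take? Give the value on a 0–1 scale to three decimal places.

0.941

t = 6115/100 = 61.15; the t ≤ 66 branch applies.
B = 138.5·ln(61.15 − 10) − 305.0 = 138.5·ln 51.15 − 305.0 = 138.5·3.9348 − 305.0 = 239.965.
On a 0–1 scale: 239.965/255 = 0.9410 → 0.941.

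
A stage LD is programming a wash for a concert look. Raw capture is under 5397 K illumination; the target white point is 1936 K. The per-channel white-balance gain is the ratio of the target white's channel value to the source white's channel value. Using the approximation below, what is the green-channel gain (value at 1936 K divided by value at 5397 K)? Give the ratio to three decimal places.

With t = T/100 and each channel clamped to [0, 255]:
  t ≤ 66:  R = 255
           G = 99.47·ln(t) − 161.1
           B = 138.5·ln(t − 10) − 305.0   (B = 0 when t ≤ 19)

At 5397 K (t = 53.97):
  G = 99.47·ln 53.97 − 161.1 = 99.47·3.9884 − 161.1 = 235.629.
At 1936 K (t = 19.36):
  G = 99.47·ln 19.36 − 161.1 = 99.47·2.9632 − 161.1 = 133.650.
Gain = 133.650 / 235.629 = 0.5672 → 0.567.

0.567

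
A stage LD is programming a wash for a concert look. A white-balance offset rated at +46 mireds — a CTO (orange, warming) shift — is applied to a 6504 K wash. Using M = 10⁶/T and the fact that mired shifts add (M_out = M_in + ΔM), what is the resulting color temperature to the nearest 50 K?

M_in = 10⁶/6504 = 153.75 mireds.
M_out = 153.75 + (+46) = 199.75 mireds.
T_out = 10⁶/199.75 = 5006.2 K → 5000 K.

5000 K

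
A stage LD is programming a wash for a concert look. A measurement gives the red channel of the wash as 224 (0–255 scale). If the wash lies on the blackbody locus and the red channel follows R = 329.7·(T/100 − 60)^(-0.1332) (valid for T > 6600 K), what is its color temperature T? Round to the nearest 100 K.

(t − 60)^(-0.1332) = 224/329.7 = 0.67941.
t − 60 = 0.67941^(1/-0.1332) = 0.67941^(-7.508) = 18.209, so t = 78.209.
T = 100·t = 7821 K → 7800 K to the nearest 100 K.

7800 K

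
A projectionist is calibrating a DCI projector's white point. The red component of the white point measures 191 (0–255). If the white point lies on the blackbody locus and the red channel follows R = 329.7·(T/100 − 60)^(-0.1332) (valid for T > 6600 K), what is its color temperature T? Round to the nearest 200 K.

(t − 60)^(-0.1332) = 191/329.7 = 0.57931.
t − 60 = 0.57931^(1/-0.1332) = 0.57931^(-7.508) = 60.245, so t = 120.245.
T = 100·t = 12025 K → 12000 K to the nearest 200 K.

12000 K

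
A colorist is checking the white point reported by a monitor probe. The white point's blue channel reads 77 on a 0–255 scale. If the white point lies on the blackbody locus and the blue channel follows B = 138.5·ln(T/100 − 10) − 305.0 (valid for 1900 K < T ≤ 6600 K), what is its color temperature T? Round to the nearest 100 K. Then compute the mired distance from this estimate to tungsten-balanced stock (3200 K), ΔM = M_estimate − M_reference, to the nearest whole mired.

ln(t − 10) = (77 + 305.0) / 138.5 = 2.7581.
t − 10 = e^2.7581 = 15.770, so t = 25.770.
T = 100·t = 2577 K → 2600 K to the nearest 100 K.
M_estimate = 10⁶/2600 = 384.62; M_reference = 10⁶/3200 = 312.50.
ΔM = 384.62 − 312.50 = 72.12 → +72 mireds.

+72 mireds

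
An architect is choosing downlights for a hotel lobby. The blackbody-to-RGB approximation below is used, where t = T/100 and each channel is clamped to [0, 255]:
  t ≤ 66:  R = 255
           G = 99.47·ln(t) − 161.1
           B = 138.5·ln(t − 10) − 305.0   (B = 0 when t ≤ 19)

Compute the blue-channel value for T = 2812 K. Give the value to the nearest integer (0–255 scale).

96

t = 2812/100 = 28.12; the t ≤ 66 branch applies.
B = 138.5·ln(28.12 − 10) − 305.0 = 138.5·ln 18.12 − 305.0 = 138.5·2.8970 − 305.0 = 96.237.
Rounded: 96.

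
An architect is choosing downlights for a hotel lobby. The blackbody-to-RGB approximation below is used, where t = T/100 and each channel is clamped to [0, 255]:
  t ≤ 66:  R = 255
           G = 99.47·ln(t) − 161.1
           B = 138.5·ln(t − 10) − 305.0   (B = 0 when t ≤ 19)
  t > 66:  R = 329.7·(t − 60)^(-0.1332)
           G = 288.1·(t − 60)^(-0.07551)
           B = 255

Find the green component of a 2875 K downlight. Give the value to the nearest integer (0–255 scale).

173

t = 2875/100 = 28.75; the t ≤ 66 branch applies.
G = 99.47·ln 28.75 − 161.1 = 99.47·3.3586 − 161.1 = 172.984.
Rounded: 173.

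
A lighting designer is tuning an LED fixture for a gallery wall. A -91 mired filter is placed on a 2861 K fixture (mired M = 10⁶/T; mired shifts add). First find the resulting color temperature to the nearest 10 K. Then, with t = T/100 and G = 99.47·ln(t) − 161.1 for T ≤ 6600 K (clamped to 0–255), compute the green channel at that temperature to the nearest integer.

203

M_in = 10⁶/2861 = 349.53; M_out = 349.53 + (-91) = 258.53.
T_out = 10⁶/258.53 = 3868.1 K → 3870 K; t = 38.7.
G = 99.47·ln 38.7 − 161.1 = 99.47·3.6558 − 161.1 = 202.546.
Rounded: 203.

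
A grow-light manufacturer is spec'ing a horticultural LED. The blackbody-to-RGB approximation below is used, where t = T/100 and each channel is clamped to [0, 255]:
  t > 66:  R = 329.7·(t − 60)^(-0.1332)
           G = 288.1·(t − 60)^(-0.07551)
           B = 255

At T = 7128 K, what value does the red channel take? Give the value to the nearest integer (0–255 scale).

t = 7128/100 = 71.28; the t > 66 branch applies.
R = 329.7·(71.28 − 60)^(-0.1332) = 329.7·11.28^(-0.1332) = 329.7·0.72416 = 238.754.
Rounded: 239.

239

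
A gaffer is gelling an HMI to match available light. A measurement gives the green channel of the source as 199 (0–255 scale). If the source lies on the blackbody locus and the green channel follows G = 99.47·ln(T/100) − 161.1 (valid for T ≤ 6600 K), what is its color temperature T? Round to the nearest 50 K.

3750 K

ln t = (199 + 161.1) / 99.47 = 3.6202.
t = e^3.6202 = 37.345.
T = 100·t = 3734 K → 3750 K to the nearest 50 K.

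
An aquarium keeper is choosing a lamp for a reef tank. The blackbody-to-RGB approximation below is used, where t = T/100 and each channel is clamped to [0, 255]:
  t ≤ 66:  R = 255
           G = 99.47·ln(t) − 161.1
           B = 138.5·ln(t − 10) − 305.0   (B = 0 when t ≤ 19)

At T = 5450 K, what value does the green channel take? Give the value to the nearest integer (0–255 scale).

t = 5450/100 = 54.5; the t ≤ 66 branch applies.
G = 99.47·ln 54.5 − 161.1 = 99.47·3.9982 − 161.1 = 236.601.
Rounded: 237.

237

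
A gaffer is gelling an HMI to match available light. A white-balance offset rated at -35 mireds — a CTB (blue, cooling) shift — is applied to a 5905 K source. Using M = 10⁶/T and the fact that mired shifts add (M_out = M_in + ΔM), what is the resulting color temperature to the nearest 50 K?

M_in = 10⁶/5905 = 169.35 mireds.
M_out = 169.35 + (-35) = 134.35 mireds.
T_out = 10⁶/134.35 = 7443.4 K → 7450 K.

7450 K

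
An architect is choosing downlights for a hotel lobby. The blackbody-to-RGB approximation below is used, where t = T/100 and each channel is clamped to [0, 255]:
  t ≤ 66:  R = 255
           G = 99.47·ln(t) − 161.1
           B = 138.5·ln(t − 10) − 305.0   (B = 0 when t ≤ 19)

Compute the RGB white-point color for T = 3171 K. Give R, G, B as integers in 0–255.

R=255, G=183, B=121

t = 3171/100 = 31.71; the t ≤ 66 branch applies.
R = 255 by definition for t ≤ 66.
G = 99.47·ln 31.71 − 161.1 = 99.47·3.4566 − 161.1 = 182.731.
B = 138.5·ln(31.71 − 10) − 305.0 = 138.5·ln 21.71 − 305.0 = 138.5·3.0778 − 305.0 = 121.272.
Rounded: (255, 183, 121).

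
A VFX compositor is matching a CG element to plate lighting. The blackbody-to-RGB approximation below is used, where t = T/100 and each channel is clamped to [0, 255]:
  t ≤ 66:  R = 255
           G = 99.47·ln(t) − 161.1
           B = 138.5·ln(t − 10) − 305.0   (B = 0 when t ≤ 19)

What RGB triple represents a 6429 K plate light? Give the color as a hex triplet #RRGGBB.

#FFFDF8

t = 6429/100 = 64.29; the t ≤ 66 branch applies.
R = 255 by definition for t ≤ 66.
G = 99.47·ln 64.29 − 161.1 = 99.47·4.1634 − 161.1 = 253.034.
B = 138.5·ln(64.29 − 10) − 305.0 = 138.5·ln 54.29 − 305.0 = 138.5·3.9943 − 305.0 = 248.216.
Rounded: (255, 253, 248).
In hex: #FFFDF8.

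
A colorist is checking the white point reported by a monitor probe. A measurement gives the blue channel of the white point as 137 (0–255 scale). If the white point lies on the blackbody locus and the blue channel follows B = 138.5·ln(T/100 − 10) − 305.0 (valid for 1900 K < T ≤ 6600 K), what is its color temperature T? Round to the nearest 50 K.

3450 K

ln(t − 10) = (137 + 305.0) / 138.5 = 3.1913.
t − 10 = e^3.1913 = 24.321, so t = 34.321.
T = 100·t = 3432 K → 3450 K to the nearest 50 K.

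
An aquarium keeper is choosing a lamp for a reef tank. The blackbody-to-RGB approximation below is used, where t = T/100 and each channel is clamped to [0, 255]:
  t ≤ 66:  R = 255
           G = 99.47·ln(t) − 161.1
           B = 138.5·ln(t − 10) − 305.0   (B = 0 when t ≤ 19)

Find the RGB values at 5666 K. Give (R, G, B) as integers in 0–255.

(255, 240, 227)

t = 5666/100 = 56.66; the t ≤ 66 branch applies.
R = 255 by definition for t ≤ 66.
G = 99.47·ln 56.66 − 161.1 = 99.47·4.0371 − 161.1 = 240.467.
B = 138.5·ln(56.66 − 10) − 305.0 = 138.5·ln 46.66 − 305.0 = 138.5·3.8429 − 305.0 = 227.240.
Rounded: (255, 240, 227).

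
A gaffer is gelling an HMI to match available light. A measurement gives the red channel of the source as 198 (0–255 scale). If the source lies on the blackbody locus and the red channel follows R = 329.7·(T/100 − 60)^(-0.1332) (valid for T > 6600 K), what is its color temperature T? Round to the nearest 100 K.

10600 K

(t − 60)^(-0.1332) = 198/329.7 = 0.60055.
t − 60 = 0.60055^(1/-0.1332) = 0.60055^(-7.508) = 45.980, so t = 105.980.
T = 100·t = 10598 K → 10600 K to the nearest 100 K.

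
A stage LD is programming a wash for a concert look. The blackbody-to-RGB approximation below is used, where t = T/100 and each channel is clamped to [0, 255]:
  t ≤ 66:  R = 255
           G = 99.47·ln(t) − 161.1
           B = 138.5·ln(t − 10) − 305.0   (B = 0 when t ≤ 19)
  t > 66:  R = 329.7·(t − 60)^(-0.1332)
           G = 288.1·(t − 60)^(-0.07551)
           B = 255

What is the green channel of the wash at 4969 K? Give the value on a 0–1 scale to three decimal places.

t = 4969/100 = 49.69; the t ≤ 66 branch applies.
G = 99.47·ln 49.69 − 161.1 = 99.47·3.9058 − 161.1 = 227.410.
On a 0–1 scale: 227.410/255 = 0.8918 → 0.892.

0.892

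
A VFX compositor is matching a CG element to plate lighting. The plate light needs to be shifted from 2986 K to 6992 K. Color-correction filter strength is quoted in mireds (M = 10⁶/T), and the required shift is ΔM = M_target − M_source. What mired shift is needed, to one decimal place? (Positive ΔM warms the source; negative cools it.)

-191.9 mireds

M_source = 10⁶/2986 = 334.896; M_target = 10⁶/6992 = 143.021.
ΔM = 143.021 − 334.896 = -191.876 → -191.9 mireds, a cooling shift.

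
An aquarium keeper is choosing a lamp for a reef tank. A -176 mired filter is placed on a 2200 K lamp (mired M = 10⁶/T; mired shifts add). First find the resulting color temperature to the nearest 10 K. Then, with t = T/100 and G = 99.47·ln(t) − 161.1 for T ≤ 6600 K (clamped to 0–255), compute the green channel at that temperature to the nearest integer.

195

M_in = 10⁶/2200 = 454.55; M_out = 454.55 + (-176) = 278.55.
T_out = 10⁶/278.55 = 3590.1 K → 3590 K; t = 35.9.
G = 99.47·ln 35.9 − 161.1 = 99.47·3.5807 − 161.1 = 195.076.
Rounded: 195.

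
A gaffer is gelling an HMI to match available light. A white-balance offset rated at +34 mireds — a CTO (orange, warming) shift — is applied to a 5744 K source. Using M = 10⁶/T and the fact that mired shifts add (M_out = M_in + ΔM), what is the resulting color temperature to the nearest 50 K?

4800 K

M_in = 10⁶/5744 = 174.09 mireds.
M_out = 174.09 + (+34) = 208.09 mireds.
T_out = 10⁶/208.09 = 4805.5 K → 4800 K.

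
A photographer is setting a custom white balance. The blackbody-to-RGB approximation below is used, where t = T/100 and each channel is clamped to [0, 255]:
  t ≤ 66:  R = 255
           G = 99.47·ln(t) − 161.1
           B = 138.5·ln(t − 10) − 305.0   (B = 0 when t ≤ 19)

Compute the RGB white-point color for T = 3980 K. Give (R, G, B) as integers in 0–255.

(255, 205, 165)

t = 3980/100 = 39.8; the t ≤ 66 branch applies.
R = 255 by definition for t ≤ 66.
G = 99.47·ln 39.8 − 161.1 = 99.47·3.6839 − 161.1 = 205.334.
B = 138.5·ln(39.8 − 10) − 305.0 = 138.5·ln 29.8 − 305.0 = 138.5·3.3945 − 305.0 = 165.139.
Rounded: (255, 205, 165).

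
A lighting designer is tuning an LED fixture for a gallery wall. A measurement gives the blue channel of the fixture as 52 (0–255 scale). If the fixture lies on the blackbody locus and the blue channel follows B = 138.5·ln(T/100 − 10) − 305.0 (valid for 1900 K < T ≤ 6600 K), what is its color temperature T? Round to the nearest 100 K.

2300 K

ln(t − 10) = (52 + 305.0) / 138.5 = 2.5776.
t − 10 = e^2.5776 = 13.166, so t = 23.166.
T = 100·t = 2317 K → 2300 K to the nearest 100 K.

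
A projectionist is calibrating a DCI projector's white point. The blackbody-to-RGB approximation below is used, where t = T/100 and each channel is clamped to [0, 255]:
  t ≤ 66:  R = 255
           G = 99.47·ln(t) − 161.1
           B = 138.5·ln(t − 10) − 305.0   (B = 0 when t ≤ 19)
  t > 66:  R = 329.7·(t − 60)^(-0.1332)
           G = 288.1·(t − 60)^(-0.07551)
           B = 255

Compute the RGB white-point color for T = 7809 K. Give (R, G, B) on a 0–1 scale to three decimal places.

(0.879, 0.908, 1.000)

t = 7809/100 = 78.09; the t > 66 branch applies.
R = 329.7·(78.09 − 60)^(-0.1332) = 329.7·18.09^(-0.1332) = 329.7·0.68000 = 224.196.
G = 288.1·(78.09 − 60)^(-0.07551) = 288.1·18.09^(-0.07551) = 288.1·0.80362 = 231.523.
B = 255 by definition for t > 66.
Dividing each by 255: (0.8792, 0.9079, 1.0000) → (0.879, 0.908, 1.000).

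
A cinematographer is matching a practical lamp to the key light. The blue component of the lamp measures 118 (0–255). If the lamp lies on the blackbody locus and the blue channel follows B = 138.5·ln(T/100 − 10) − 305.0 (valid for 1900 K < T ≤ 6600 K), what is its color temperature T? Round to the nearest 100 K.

3100 K

ln(t − 10) = (118 + 305.0) / 138.5 = 3.0542.
t − 10 = e^3.0542 = 21.203, so t = 31.203.
T = 100·t = 3120 K → 3100 K to the nearest 100 K.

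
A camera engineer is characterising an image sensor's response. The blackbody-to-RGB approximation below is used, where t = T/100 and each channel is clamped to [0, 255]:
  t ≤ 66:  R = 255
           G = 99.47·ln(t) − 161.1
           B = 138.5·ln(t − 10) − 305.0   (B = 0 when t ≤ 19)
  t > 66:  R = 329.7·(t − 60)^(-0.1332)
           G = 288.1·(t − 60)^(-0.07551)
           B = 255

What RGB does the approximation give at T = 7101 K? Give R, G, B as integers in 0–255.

t = 7101/100 = 71.01; the t > 66 branch applies.
R = 329.7·(71.01 − 60)^(-0.1332) = 329.7·11.01^(-0.1332) = 329.7·0.72650 = 239.526.
G = 288.1·(71.01 − 60)^(-0.07551) = 288.1·11.01^(-0.07551) = 288.1·0.83432 = 240.369.
B = 255 by definition for t > 66.
Rounded: (240, 240, 255).

R=240, G=240, B=255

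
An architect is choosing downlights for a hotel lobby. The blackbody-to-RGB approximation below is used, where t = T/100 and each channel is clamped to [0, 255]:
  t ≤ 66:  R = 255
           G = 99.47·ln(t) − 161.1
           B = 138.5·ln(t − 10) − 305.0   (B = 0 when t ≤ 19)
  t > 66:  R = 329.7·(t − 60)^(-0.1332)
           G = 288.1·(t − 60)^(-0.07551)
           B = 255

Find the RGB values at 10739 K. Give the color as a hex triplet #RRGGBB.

t = 10739/100 = 107.39; the t > 66 branch applies.
R = 329.7·(107.39 − 60)^(-0.1332) = 329.7·47.39^(-0.1332) = 329.7·0.59813 = 197.205.
G = 288.1·(107.39 − 60)^(-0.07551) = 288.1·47.39^(-0.07551) = 288.1·0.74726 = 215.284.
B = 255 by definition for t > 66.
Rounded: (197, 215, 255).
In hex: #C5D7FF.

#C5D7FF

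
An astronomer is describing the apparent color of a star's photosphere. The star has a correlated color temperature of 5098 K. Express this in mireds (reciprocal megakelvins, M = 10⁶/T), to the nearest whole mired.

M = 10⁶ / 5098 = 196.155 → 196 mireds.

196 mireds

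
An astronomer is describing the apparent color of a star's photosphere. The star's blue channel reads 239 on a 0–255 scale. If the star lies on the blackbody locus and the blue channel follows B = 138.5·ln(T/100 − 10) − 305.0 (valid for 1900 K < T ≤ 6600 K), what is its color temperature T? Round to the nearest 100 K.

ln(t − 10) = (239 + 305.0) / 138.5 = 3.9278.
t − 10 = e^3.9278 = 50.795, so t = 60.795.
T = 100·t = 6079 K → 6100 K to the nearest 100 K.

6100 K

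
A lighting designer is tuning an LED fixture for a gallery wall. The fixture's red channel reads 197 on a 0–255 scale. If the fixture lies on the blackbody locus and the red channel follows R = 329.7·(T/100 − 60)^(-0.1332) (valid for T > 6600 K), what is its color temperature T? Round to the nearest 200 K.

10800 K

(t − 60)^(-0.1332) = 197/329.7 = 0.59751.
t − 60 = 0.59751^(1/-0.1332) = 0.59751^(-7.508) = 47.761, so t = 107.761.
T = 100·t = 10776 K → 10800 K to the nearest 200 K.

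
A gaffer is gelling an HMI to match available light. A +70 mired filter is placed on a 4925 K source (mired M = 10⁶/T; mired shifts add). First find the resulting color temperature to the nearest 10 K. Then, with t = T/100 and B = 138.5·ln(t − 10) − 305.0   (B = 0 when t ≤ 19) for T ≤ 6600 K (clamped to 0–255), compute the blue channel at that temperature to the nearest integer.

149

M_in = 10⁶/4925 = 203.05; M_out = 203.05 + (+70) = 273.05.
T_out = 10⁶/273.05 = 3662.4 K → 3660 K; t = 36.6.
B = 138.5·ln(36.6 − 10) − 305.0 = 138.5·ln 26.6 − 305.0 = 138.5·3.2809 − 305.0 = 149.406.
Rounded: 149.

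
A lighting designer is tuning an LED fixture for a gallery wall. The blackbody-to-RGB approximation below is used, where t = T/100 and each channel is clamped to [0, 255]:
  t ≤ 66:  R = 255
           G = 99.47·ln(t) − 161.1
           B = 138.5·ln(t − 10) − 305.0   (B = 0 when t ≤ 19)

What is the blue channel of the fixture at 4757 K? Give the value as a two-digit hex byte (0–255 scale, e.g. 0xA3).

0xC5

t = 4757/100 = 47.57; the t ≤ 66 branch applies.
B = 138.5·ln(47.57 − 10) − 305.0 = 138.5·ln 37.57 − 305.0 = 138.5·3.6262 − 305.0 = 197.230.
Rounded: 197; in hex, 0xC5.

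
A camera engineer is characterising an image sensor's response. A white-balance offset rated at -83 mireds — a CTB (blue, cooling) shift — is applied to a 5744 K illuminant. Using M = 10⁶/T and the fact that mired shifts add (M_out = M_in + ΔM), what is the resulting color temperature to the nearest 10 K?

M_in = 10⁶/5744 = 174.09 mireds.
M_out = 174.09 + (-83) = 91.09 mireds.
T_out = 10⁶/91.09 = 10977.6 K → 10980 K.

10980 K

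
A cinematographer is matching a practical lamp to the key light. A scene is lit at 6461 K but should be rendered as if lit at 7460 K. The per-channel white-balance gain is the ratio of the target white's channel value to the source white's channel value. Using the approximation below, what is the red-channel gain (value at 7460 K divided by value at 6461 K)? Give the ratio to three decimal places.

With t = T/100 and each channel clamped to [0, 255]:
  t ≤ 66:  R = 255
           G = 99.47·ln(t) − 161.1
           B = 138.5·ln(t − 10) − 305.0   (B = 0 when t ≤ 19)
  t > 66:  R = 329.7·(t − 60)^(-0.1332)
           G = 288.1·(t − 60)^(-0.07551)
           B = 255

At 6461 K (t = 64.61):
  R = 255 by definition for t ≤ 66.
At 7460 K (t = 74.6):
  R = 329.7·(74.6 − 60)^(-0.1332) = 329.7·14.6^(-0.1332) = 329.7·0.69969 = 230.689.
Gain = 230.689 / 255.000 = 0.9047 → 0.905.

0.905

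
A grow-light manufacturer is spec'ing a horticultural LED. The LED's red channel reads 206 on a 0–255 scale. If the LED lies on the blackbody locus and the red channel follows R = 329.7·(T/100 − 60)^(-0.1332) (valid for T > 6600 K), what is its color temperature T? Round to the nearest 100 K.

(t − 60)^(-0.1332) = 206/329.7 = 0.62481.
t − 60 = 0.62481^(1/-0.1332) = 0.62481^(-7.508) = 34.152, so t = 94.152.
T = 100·t = 9415 K → 9400 K to the nearest 100 K.

9400 K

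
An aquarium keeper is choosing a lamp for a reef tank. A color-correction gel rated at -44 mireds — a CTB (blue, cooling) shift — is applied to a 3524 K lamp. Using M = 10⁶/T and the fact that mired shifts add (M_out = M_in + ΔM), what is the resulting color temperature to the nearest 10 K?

4170 K

M_in = 10⁶/3524 = 283.77 mireds.
M_out = 283.77 + (-44) = 239.77 mireds.
T_out = 10⁶/239.77 = 4170.7 K → 4170 K.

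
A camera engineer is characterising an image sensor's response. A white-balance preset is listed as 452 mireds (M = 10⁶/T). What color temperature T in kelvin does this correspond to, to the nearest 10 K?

2210 K

T = 10⁶ / 452 = 2212.39 K → 2210 K.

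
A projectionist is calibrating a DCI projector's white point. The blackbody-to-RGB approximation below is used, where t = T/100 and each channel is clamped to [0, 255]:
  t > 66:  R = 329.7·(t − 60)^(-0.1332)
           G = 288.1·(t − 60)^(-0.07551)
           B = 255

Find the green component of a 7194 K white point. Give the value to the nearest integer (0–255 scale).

239

t = 7194/100 = 71.94; the t > 66 branch applies.
G = 288.1·(71.94 − 60)^(-0.07551) = 288.1·11.94^(-0.07551) = 288.1·0.82923 = 238.901.
Rounded: 239.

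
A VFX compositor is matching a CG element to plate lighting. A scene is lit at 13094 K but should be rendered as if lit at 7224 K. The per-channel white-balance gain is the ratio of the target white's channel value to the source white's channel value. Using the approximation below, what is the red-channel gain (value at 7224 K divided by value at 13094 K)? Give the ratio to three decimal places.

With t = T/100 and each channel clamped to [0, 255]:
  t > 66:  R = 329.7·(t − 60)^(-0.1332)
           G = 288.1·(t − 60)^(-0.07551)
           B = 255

1.264

At 13094 K (t = 130.94):
  R = 329.7·(130.94 − 60)^(-0.1332) = 329.7·70.94^(-0.1332) = 329.7·0.56684 = 186.887.
At 7224 K (t = 72.24):
  R = 329.7·(72.24 − 60)^(-0.1332) = 329.7·12.24^(-0.1332) = 329.7·0.71632 = 236.171.
Gain = 236.171 / 186.887 = 1.2637 → 1.264.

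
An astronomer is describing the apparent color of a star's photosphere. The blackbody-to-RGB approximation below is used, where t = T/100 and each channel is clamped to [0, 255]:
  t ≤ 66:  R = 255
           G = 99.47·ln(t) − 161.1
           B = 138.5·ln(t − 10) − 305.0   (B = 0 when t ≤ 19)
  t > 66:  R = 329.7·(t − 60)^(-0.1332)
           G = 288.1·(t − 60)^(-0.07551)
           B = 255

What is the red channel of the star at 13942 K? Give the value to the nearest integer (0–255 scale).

t = 13942/100 = 139.42; the t > 66 branch applies.
R = 329.7·(139.42 − 60)^(-0.1332) = 329.7·79.42^(-0.1332) = 329.7·0.55838 = 184.098.
Rounded: 184.

184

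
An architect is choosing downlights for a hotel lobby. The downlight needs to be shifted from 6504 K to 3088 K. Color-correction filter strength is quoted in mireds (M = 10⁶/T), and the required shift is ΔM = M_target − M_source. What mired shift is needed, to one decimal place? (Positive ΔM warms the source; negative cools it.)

M_source = 10⁶/6504 = 153.752; M_target = 10⁶/3088 = 323.834.
ΔM = 323.834 − 153.752 = 170.083 → +170.1 mireds, a warming shift.

+170.1 mireds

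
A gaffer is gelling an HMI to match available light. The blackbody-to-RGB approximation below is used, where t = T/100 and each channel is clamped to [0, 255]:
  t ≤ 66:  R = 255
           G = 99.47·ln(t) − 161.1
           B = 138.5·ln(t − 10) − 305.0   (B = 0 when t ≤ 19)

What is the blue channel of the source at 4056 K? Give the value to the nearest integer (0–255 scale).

t = 4056/100 = 40.56; the t ≤ 66 branch applies.
B = 138.5·ln(40.56 − 10) − 305.0 = 138.5·ln 30.56 − 305.0 = 138.5·3.4197 − 305.0 = 168.627.
Rounded: 169.

169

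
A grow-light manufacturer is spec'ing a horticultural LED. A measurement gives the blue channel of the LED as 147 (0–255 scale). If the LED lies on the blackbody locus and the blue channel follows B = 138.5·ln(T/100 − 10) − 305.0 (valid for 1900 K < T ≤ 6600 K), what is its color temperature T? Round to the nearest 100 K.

ln(t − 10) = (147 + 305.0) / 138.5 = 3.2635.
t − 10 = e^3.2635 = 26.142, so t = 36.142.
T = 100·t = 3614 K → 3600 K to the nearest 100 K.

3600 K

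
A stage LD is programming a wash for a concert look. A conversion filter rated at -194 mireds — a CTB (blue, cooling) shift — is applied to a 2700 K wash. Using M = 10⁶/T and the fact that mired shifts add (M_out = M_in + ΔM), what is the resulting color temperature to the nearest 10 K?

M_in = 10⁶/2700 = 370.37 mireds.
M_out = 370.37 + (-194) = 176.37 mireds.
T_out = 10⁶/176.37 = 5669.9 K → 5670 K.

5670 K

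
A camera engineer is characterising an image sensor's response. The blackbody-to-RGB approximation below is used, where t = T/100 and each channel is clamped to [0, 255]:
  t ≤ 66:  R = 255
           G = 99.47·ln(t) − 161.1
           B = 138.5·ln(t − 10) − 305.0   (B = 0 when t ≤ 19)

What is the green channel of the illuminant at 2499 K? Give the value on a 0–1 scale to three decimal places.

t = 2499/100 = 24.99; the t ≤ 66 branch applies.
G = 99.47·ln 24.99 − 161.1 = 99.47·3.2185 − 161.1 = 159.042.
On a 0–1 scale: 159.042/255 = 0.6237 → 0.624.

0.624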